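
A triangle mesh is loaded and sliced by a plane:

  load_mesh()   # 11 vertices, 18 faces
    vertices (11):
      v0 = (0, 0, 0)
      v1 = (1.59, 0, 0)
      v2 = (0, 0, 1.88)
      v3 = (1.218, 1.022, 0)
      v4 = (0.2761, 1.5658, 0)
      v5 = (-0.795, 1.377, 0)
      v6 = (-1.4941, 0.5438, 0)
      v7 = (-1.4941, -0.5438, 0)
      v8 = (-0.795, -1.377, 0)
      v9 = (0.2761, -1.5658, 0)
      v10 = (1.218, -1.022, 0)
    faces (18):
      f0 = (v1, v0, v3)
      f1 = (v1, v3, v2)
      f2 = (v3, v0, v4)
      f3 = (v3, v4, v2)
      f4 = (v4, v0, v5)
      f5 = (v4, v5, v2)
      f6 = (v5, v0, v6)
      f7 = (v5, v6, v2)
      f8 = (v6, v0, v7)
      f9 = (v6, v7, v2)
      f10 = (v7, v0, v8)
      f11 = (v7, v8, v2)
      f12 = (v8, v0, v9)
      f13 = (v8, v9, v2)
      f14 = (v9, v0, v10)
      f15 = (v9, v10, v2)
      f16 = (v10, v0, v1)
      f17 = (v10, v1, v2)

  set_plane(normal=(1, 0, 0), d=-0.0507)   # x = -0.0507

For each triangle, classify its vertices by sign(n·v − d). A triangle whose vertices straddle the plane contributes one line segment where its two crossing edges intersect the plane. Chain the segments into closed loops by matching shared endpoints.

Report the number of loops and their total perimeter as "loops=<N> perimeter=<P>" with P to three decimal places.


Straddling triangles (10 of 18):
  (v4,v0,v5) [++-] → (-0.0507, 0.0878162, 0)–(-0.0507, 1.5082, 0)  len=1.4204
  (v4,v5,v2) [+-+] → (-0.0507, 1.5082, 0)–(-0.0507, 0.0878162, 1.76011)  len=2.2617
  (v5,v0,v6) [-+-] → (-0.0507, 0.0878162, 0)–(-0.0507, 0.018453, 0)  len=0.0694
  (v5,v6,v2) [--+] → (-0.0507, 0.018453, 1.81621)–(-0.0507, 0.0878162, 1.76011)  len=0.0892
  (v6,v0,v7) [-+-] → (-0.0507, 0.018453, 0)–(-0.0507, -0.018453, 0)  len=0.0369
  (v6,v7,v2) [--+] → (-0.0507, -0.018453, 1.81621)–(-0.0507, 0.018453, 1.81621)  len=0.0369
  (v7,v0,v8) [-+-] → (-0.0507, -0.018453, 0)–(-0.0507, -0.0878162, 0)  len=0.0694
  (v7,v8,v2) [--+] → (-0.0507, -0.0878162, 1.76011)–(-0.0507, -0.018453, 1.81621)  len=0.0892
  (v8,v0,v9) [-++] → (-0.0507, -0.0878162, 0)–(-0.0507, -1.5082, 0)  len=1.4204
  (v8,v9,v2) [-++] → (-0.0507, -1.5082, 0)–(-0.0507, -0.0878162, 1.76011)  len=2.2617

Chained into 1 loop(s):
  loop 1: 10 segments, perimeter = 7.7552
Total perimeter = 7.755

loops=1 perimeter=7.755


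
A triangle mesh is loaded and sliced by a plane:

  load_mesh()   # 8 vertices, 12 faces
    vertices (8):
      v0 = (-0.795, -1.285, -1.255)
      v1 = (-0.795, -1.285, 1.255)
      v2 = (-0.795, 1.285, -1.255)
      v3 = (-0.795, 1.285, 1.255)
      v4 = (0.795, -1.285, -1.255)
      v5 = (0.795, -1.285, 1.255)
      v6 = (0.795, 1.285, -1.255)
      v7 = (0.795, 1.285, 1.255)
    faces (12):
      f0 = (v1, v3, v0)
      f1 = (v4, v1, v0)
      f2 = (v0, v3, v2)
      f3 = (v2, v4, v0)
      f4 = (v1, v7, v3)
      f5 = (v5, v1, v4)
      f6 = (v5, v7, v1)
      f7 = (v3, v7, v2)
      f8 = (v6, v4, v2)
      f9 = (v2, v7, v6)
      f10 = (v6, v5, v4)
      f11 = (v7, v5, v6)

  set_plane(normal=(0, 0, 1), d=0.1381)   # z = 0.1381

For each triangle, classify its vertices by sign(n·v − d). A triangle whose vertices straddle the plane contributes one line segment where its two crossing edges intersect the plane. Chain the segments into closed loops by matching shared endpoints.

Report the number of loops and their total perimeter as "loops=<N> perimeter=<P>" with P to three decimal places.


loops=1 perimeter=8.320

Straddling triangles (8 of 12):
  (v1,v3,v0) [++-] → (-0.795, 0.141401, 0.1381)–(-0.795, -1.285, 0.1381)  len=1.4264
  (v4,v1,v0) [-+-] → (-0.0874817, -1.285, 0.1381)–(-0.795, -1.285, 0.1381)  len=0.7075
  (v0,v3,v2) [-+-] → (-0.795, 0.141401, 0.1381)–(-0.795, 1.285, 0.1381)  len=1.1436
  (v5,v1,v4) [++-] → (-0.0874817, -1.285, 0.1381)–(0.795, -1.285, 0.1381)  len=0.8825
  (v3,v7,v2) [++-] → (0.0874817, 1.285, 0.1381)–(-0.795, 1.285, 0.1381)  len=0.8825
  (v2,v7,v6) [-+-] → (0.0874817, 1.285, 0.1381)–(0.795, 1.285, 0.1381)  len=0.7075
  (v6,v5,v4) [-+-] → (0.795, -0.141401, 0.1381)–(0.795, -1.285, 0.1381)  len=1.1436
  (v7,v5,v6) [++-] → (0.795, -0.141401, 0.1381)–(0.795, 1.285, 0.1381)  len=1.4264

Chained into 1 loop(s):
  loop 1: 8 segments, perimeter = 8.3200
Total perimeter = 8.320


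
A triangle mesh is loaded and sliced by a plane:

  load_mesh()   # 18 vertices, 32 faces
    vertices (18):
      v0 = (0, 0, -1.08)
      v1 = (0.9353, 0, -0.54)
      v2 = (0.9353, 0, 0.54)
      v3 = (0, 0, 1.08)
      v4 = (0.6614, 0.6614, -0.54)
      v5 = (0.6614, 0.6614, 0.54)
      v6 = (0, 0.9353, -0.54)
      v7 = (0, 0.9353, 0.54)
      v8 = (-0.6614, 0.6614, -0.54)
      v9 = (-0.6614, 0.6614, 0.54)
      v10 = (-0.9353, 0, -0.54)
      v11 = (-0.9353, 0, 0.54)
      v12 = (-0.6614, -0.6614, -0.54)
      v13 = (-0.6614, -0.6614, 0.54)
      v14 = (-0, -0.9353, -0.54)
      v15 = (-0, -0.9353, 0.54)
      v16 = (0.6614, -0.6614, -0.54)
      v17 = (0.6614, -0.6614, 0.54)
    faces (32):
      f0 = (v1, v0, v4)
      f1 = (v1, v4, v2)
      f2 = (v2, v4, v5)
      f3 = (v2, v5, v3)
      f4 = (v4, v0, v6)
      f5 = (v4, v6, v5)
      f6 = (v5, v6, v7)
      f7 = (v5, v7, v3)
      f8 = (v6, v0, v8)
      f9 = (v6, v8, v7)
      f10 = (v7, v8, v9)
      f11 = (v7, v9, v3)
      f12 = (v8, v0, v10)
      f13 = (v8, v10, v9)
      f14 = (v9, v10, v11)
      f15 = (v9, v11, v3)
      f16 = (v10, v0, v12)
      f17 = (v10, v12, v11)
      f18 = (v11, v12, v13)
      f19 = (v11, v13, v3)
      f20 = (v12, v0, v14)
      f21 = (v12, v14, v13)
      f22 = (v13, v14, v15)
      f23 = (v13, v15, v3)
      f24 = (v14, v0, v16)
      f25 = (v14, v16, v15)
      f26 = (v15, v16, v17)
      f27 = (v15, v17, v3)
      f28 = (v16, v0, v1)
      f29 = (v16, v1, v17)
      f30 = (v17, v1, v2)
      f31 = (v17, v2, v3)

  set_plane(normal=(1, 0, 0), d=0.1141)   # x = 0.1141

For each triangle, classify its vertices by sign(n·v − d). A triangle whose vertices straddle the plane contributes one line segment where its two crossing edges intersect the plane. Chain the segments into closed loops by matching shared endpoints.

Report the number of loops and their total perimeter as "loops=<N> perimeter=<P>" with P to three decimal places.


loops=1 perimeter=6.204

Straddling triangles (12 of 32):
  (v1,v0,v4) [+-+] → (0.1141, 0, -1.01412)–(0.1141, 0.1141, -0.986843)  len=0.1173
  (v2,v5,v3) [++-] → (0.1141, 0.1141, 0.986843)–(0.1141, 0, 1.01412)  len=0.1173
  (v4,v0,v6) [+--] → (0.1141, 0.1141, -0.986843)–(0.1141, 0.888049, -0.54)  len=0.8937
  (v4,v6,v5) [+-+] → (0.1141, 0.888049, -0.54)–(0.1141, 0.888049, -0.353686)  len=0.1863
  (v5,v6,v7) [+--] → (0.1141, 0.888049, -0.353686)–(0.1141, 0.888049, 0.54)  len=0.8937
  (v5,v7,v3) [+--] → (0.1141, 0.888049, 0.54)–(0.1141, 0.1141, 0.986843)  len=0.8937
  (v14,v0,v16) [--+] → (0.1141, -0.1141, -0.986843)–(0.1141, -0.888049, -0.54)  len=0.8937
  (v14,v16,v15) [-+-] → (0.1141, -0.888049, -0.54)–(0.1141, -0.888049, 0.353686)  len=0.8937
  (v15,v16,v17) [-++] → (0.1141, -0.888049, 0.353686)–(0.1141, -0.888049, 0.54)  len=0.1863
  (v15,v17,v3) [-+-] → (0.1141, -0.888049, 0.54)–(0.1141, -0.1141, 0.986843)  len=0.8937
  (v16,v0,v1) [+-+] → (0.1141, -0.1141, -0.986843)–(0.1141, 0, -1.01412)  len=0.1173
  (v17,v2,v3) [++-] → (0.1141, 0, 1.01412)–(0.1141, -0.1141, 0.986843)  len=0.1173

Chained into 1 loop(s):
  loop 1: 12 segments, perimeter = 6.2040
Total perimeter = 6.204


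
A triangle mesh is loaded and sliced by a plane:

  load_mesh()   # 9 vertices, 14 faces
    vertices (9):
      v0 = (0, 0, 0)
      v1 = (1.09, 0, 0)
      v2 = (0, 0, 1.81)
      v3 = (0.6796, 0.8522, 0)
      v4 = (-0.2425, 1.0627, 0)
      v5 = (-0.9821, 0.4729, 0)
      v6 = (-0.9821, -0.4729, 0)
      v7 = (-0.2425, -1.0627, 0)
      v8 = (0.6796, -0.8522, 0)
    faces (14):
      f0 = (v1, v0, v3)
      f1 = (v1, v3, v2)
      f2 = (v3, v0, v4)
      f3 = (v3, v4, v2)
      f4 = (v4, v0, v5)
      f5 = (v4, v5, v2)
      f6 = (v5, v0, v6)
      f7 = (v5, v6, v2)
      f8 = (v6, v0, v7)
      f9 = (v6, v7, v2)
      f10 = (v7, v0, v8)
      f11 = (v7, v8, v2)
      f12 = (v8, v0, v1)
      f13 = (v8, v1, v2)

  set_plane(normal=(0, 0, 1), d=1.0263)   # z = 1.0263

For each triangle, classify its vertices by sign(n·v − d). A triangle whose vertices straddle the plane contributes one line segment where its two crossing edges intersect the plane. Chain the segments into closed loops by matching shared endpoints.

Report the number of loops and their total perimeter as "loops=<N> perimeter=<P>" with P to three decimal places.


Straddling triangles (7 of 14):
  (v1,v3,v2) [--+] → (0.294256, 0.368988, 1.0263)–(0.471952, 0, 1.0263)  len=0.4095
  (v3,v4,v2) [--+] → (-0.104998, 0.460131, 1.0263)–(0.294256, 0.368988, 1.0263)  len=0.4095
  (v4,v5,v2) [--+] → (-0.425233, 0.204758, 1.0263)–(-0.104998, 0.460131, 1.0263)  len=0.4096
  (v5,v6,v2) [--+] → (-0.425233, -0.204758, 1.0263)–(-0.425233, 0.204758, 1.0263)  len=0.4095
  (v6,v7,v2) [--+] → (-0.104998, -0.460131, 1.0263)–(-0.425233, -0.204758, 1.0263)  len=0.4096
  (v7,v8,v2) [--+] → (0.294256, -0.368988, 1.0263)–(-0.104998, -0.460131, 1.0263)  len=0.4095
  (v8,v1,v2) [--+] → (0.471952, 0, 1.0263)–(0.294256, -0.368988, 1.0263)  len=0.4095

Chained into 1 loop(s):
  loop 1: 7 segments, perimeter = 2.8668
Total perimeter = 2.867

loops=1 perimeter=2.867


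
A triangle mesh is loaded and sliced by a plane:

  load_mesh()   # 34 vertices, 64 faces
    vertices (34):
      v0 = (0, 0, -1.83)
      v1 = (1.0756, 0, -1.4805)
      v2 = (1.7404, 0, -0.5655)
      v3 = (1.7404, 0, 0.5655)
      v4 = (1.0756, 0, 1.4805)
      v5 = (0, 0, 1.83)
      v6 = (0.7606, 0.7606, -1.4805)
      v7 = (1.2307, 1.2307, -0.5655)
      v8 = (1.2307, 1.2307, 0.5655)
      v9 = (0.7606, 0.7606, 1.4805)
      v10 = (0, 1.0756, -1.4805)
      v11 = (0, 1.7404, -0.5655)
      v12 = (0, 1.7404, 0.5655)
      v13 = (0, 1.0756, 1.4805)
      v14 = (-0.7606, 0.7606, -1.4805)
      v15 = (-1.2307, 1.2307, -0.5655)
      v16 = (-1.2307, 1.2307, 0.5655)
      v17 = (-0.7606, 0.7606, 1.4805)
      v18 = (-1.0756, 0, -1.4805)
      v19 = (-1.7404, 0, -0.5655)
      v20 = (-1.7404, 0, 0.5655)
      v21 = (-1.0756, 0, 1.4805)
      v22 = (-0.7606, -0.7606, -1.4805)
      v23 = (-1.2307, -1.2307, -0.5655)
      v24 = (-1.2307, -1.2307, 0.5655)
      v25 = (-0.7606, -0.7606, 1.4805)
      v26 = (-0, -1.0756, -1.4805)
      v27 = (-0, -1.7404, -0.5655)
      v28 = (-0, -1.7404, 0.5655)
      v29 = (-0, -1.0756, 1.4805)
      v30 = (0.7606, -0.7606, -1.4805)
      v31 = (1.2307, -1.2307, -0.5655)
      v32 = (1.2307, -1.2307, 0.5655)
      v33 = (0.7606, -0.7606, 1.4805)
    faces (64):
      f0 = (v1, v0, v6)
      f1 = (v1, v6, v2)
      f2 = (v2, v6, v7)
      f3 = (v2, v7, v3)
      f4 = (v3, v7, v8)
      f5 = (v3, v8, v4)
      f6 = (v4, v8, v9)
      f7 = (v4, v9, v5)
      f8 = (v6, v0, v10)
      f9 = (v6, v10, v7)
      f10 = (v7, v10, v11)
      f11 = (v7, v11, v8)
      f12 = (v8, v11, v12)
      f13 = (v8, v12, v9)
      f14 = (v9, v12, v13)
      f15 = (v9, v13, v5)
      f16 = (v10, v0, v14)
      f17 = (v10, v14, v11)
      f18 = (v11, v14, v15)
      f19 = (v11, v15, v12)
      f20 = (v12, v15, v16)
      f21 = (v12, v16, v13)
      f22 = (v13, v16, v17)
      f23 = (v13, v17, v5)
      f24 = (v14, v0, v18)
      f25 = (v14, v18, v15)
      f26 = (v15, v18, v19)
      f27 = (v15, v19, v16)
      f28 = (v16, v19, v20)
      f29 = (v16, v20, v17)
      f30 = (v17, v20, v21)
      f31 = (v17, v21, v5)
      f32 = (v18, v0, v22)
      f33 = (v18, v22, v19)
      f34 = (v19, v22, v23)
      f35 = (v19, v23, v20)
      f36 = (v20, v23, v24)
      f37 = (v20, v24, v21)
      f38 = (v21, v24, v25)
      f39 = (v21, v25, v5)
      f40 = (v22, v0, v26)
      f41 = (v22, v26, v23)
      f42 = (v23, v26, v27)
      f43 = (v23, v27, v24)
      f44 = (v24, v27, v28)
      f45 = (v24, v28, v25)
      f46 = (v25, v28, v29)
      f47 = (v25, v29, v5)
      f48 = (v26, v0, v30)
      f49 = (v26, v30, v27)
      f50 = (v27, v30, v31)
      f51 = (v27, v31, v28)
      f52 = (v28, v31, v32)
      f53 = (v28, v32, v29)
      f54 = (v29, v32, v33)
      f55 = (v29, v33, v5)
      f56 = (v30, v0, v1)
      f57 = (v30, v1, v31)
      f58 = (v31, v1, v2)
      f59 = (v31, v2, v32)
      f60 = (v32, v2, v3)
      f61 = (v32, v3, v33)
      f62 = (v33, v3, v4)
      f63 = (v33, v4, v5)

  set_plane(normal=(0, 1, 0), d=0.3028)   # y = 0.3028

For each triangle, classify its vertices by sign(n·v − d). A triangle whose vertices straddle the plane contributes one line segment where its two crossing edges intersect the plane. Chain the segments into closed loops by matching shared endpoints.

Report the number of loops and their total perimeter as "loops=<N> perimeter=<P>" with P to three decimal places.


loops=1 perimeter=10.731

Straddling triangles (20 of 64):
  (v1,v0,v6) [--+] → (0.3028, 0.3028, -1.69086)–(0.950196, 0.3028, -1.4805)  len=0.6807
  (v1,v6,v2) [-+-] → (0.950196, 0.3028, -1.4805)–(1.35033, 0.3028, -0.929768)  len=0.6807
  (v2,v6,v7) [-++] → (1.35033, 0.3028, -0.929768)–(1.61499, 0.3028, -0.5655)  len=0.4503
  (v2,v7,v3) [-+-] → (1.61499, 0.3028, -0.5655)–(1.61499, 0.3028, 0.28723)  len=0.8527
  (v3,v7,v8) [-++] → (1.61499, 0.3028, 0.28723)–(1.61499, 0.3028, 0.5655)  len=0.2783
  (v3,v8,v4) [-+-] → (1.61499, 0.3028, 0.5655)–(1.11376, 0.3028, 1.25537)  len=0.8527
  (v4,v8,v9) [-++] → (1.11376, 0.3028, 1.25537)–(0.950196, 0.3028, 1.4805)  len=0.2783
  (v4,v9,v5) [-+-] → (0.950196, 0.3028, 1.4805)–(0.3028, 0.3028, 1.69086)  len=0.6807
  (v6,v0,v10) [+-+] → (0.3028, 0.3028, -1.69086)–(0, 0.3028, -1.73161)  len=0.3055
  (v9,v13,v5) [++-] → (0, 0.3028, 1.73161)–(0.3028, 0.3028, 1.69086)  len=0.3055
  (v10,v0,v14) [+-+] → (0, 0.3028, -1.73161)–(-0.3028, 0.3028, -1.69086)  len=0.3055
  (v13,v17,v5) [++-] → (-0.3028, 0.3028, 1.69086)–(0, 0.3028, 1.73161)  len=0.3055
  (v14,v0,v18) [+--] → (-0.3028, 0.3028, -1.69086)–(-0.950196, 0.3028, -1.4805)  len=0.6807
  (v14,v18,v15) [+-+] → (-0.950196, 0.3028, -1.4805)–(-1.11376, 0.3028, -1.25537)  len=0.2783
  (v15,v18,v19) [+--] → (-1.11376, 0.3028, -1.25537)–(-1.61499, 0.3028, -0.5655)  len=0.8527
  (v15,v19,v16) [+-+] → (-1.61499, 0.3028, -0.5655)–(-1.61499, 0.3028, -0.28723)  len=0.2783
  (v16,v19,v20) [+--] → (-1.61499, 0.3028, -0.28723)–(-1.61499, 0.3028, 0.5655)  len=0.8527
  (v16,v20,v17) [+-+] → (-1.61499, 0.3028, 0.5655)–(-1.35033, 0.3028, 0.929768)  len=0.4503
  (v17,v20,v21) [+--] → (-1.35033, 0.3028, 0.929768)–(-0.950196, 0.3028, 1.4805)  len=0.6807
  (v17,v21,v5) [+--] → (-0.950196, 0.3028, 1.4805)–(-0.3028, 0.3028, 1.69086)  len=0.6807

Chained into 1 loop(s):
  loop 1: 20 segments, perimeter = 10.7310
Total perimeter = 10.731


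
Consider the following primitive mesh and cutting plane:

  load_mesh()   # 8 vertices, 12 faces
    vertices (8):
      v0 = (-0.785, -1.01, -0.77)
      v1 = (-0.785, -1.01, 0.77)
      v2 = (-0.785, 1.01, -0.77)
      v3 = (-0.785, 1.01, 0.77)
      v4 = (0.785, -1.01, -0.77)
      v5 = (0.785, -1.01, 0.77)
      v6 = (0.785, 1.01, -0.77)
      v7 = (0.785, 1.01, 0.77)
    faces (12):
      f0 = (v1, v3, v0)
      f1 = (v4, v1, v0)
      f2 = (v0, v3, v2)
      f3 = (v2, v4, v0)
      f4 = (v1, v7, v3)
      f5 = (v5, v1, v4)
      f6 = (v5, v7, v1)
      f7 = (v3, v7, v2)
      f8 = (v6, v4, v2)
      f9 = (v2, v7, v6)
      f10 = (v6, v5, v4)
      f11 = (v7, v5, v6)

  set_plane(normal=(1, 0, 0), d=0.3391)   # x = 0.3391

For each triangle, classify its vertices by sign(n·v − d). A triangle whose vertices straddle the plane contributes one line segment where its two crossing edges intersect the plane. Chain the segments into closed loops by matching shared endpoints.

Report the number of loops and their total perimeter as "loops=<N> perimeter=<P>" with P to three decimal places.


loops=1 perimeter=7.120

Straddling triangles (8 of 12):
  (v4,v1,v0) [+--] → (0.3391, -1.01, -0.33262)–(0.3391, -1.01, -0.77)  len=0.4374
  (v2,v4,v0) [-+-] → (0.3391, -0.436294, -0.77)–(0.3391, -1.01, -0.77)  len=0.5737
  (v1,v7,v3) [-+-] → (0.3391, 0.436294, 0.77)–(0.3391, 1.01, 0.77)  len=0.5737
  (v5,v1,v4) [+-+] → (0.3391, -1.01, 0.77)–(0.3391, -1.01, -0.33262)  len=1.1026
  (v5,v7,v1) [++-] → (0.3391, 0.436294, 0.77)–(0.3391, -1.01, 0.77)  len=1.4463
  (v3,v7,v2) [-+-] → (0.3391, 1.01, 0.77)–(0.3391, 1.01, 0.33262)  len=0.4374
  (v6,v4,v2) [++-] → (0.3391, -0.436294, -0.77)–(0.3391, 1.01, -0.77)  len=1.4463
  (v2,v7,v6) [-++] → (0.3391, 1.01, 0.33262)–(0.3391, 1.01, -0.77)  len=1.1026

Chained into 1 loop(s):
  loop 1: 8 segments, perimeter = 7.1200
Total perimeter = 7.120


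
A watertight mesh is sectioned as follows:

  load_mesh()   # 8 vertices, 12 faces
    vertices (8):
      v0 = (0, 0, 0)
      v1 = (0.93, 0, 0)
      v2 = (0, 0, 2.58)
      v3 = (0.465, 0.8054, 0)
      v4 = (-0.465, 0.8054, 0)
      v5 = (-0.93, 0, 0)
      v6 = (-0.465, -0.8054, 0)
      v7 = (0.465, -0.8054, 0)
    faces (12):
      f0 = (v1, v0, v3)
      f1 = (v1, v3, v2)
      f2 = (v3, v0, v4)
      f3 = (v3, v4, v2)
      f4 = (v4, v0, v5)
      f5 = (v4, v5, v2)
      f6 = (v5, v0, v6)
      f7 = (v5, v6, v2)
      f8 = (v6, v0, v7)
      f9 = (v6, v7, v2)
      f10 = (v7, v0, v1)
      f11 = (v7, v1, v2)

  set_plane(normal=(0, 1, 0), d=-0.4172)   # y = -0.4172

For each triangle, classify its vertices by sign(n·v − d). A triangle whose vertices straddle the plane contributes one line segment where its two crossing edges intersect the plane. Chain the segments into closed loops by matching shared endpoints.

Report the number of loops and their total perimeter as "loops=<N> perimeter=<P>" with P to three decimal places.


Straddling triangles (6 of 12):
  (v5,v0,v6) [++-] → (-0.240872, -0.4172, 0)–(-0.689128, -0.4172, 0)  len=0.4483
  (v5,v6,v2) [+-+] → (-0.689128, -0.4172, 0)–(-0.240872, -0.4172, 1.24355)  len=1.3219
  (v6,v0,v7) [-+-] → (-0.240872, -0.4172, 0)–(0.240872, -0.4172, 0)  len=0.4817
  (v6,v7,v2) [--+] → (0.240872, -0.4172, 1.24355)–(-0.240872, -0.4172, 1.24355)  len=0.4817
  (v7,v0,v1) [-++] → (0.240872, -0.4172, 0)–(0.689128, -0.4172, 0)  len=0.4483
  (v7,v1,v2) [-++] → (0.689128, -0.4172, 0)–(0.240872, -0.4172, 1.24355)  len=1.3219

Chained into 1 loop(s):
  loop 1: 6 segments, perimeter = 4.5037
Total perimeter = 4.504

loops=1 perimeter=4.504


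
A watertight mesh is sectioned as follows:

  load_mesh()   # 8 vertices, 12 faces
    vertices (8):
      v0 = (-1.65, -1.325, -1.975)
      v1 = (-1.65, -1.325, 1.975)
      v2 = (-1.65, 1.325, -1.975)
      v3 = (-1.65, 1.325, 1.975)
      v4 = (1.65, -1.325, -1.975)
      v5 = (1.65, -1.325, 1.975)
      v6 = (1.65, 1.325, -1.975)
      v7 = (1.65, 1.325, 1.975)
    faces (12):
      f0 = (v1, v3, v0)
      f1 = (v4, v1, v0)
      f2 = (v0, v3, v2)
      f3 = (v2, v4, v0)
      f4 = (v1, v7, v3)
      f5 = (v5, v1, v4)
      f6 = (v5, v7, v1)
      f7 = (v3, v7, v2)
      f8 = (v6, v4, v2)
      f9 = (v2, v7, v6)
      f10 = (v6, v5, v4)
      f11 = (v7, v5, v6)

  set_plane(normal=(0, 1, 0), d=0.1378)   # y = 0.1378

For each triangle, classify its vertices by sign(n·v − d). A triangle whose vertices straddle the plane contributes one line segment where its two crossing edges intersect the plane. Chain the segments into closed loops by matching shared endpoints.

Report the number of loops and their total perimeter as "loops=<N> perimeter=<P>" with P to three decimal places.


Straddling triangles (8 of 12):
  (v1,v3,v0) [-+-] → (-1.65, 0.1378, 1.975)–(-1.65, 0.1378, 0.2054)  len=1.7696
  (v0,v3,v2) [-++] → (-1.65, 0.1378, 0.2054)–(-1.65, 0.1378, -1.975)  len=2.1804
  (v2,v4,v0) [+--] → (-0.1716, 0.1378, -1.975)–(-1.65, 0.1378, -1.975)  len=1.4784
  (v1,v7,v3) [-++] → (0.1716, 0.1378, 1.975)–(-1.65, 0.1378, 1.975)  len=1.8216
  (v5,v7,v1) [-+-] → (1.65, 0.1378, 1.975)–(0.1716, 0.1378, 1.975)  len=1.4784
  (v6,v4,v2) [+-+] → (1.65, 0.1378, -1.975)–(-0.1716, 0.1378, -1.975)  len=1.8216
  (v6,v5,v4) [+--] → (1.65, 0.1378, -0.2054)–(1.65, 0.1378, -1.975)  len=1.7696
  (v7,v5,v6) [+-+] → (1.65, 0.1378, 1.975)–(1.65, 0.1378, -0.2054)  len=2.1804

Chained into 1 loop(s):
  loop 1: 8 segments, perimeter = 14.5000
Total perimeter = 14.500

loops=1 perimeter=14.500


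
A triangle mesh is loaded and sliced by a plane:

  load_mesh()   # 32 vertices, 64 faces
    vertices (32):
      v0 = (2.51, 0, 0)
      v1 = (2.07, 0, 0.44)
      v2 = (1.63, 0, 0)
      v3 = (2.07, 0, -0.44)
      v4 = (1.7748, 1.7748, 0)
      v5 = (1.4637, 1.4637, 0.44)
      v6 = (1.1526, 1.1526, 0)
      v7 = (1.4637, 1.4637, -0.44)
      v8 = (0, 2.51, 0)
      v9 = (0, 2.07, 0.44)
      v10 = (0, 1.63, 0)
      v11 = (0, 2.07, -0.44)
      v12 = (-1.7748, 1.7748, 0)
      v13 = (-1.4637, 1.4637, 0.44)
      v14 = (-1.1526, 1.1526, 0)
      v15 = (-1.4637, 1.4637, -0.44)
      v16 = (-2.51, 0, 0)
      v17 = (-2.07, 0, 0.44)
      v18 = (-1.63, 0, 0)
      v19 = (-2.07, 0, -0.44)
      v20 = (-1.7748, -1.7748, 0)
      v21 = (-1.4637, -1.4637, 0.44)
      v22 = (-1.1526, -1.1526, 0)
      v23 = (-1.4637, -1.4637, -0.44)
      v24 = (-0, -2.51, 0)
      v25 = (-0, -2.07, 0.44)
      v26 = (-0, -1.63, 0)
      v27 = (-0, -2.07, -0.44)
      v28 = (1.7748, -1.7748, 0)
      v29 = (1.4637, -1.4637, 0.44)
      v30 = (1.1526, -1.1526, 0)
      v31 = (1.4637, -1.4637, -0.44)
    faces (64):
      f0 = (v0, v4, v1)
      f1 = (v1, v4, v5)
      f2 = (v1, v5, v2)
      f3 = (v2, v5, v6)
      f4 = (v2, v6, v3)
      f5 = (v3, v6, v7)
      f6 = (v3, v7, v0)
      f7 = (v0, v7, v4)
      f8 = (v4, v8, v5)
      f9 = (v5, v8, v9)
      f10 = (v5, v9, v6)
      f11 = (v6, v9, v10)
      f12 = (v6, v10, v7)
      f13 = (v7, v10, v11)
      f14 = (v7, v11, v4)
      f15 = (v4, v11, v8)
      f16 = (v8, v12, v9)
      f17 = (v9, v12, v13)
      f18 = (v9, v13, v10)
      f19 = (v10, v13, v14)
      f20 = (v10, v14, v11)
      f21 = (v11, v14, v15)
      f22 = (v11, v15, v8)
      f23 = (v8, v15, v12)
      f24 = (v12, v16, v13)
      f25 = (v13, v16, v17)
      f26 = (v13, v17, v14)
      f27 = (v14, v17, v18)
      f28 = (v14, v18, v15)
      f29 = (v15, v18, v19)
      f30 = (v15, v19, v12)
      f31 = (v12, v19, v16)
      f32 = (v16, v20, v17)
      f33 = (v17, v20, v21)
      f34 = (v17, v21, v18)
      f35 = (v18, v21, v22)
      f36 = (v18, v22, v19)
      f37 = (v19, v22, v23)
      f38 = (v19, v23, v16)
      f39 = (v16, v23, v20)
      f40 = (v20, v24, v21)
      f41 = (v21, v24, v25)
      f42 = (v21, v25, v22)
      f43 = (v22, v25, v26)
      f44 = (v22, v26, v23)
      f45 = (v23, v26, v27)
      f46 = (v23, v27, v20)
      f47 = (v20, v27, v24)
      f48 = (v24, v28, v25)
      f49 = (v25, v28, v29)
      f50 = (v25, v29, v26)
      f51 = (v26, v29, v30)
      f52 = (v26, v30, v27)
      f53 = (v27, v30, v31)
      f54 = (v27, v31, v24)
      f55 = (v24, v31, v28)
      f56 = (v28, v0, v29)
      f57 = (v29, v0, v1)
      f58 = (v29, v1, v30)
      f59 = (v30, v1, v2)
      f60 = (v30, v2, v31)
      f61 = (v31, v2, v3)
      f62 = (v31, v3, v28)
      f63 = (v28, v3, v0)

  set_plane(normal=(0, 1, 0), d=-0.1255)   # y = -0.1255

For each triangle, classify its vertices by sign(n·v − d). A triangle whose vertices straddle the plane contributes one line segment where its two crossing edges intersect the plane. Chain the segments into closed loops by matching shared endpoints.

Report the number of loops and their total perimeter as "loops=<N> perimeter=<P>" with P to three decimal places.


Straddling triangles (16 of 64):
  (v16,v20,v17) [+-+] → (-2.45801, -0.1255, 0)–(-2.04913, -0.1255, 0.408887)  len=0.5783
  (v17,v20,v21) [+--] → (-2.04913, -0.1255, 0.408887)–(-2.01801, -0.1255, 0.44)  len=0.0440
  (v17,v21,v18) [+-+] → (-2.01801, -0.1255, 0.44)–(-1.61574, -0.1255, 0.0377263)  len=0.5689
  (v18,v21,v22) [+--] → (-1.61574, -0.1255, 0.0377263)–(-1.57802, -0.1255, 0)  len=0.0534
  (v18,v22,v19) [+-+] → (-1.57802, -0.1255, 0)–(-1.97011, -0.1255, -0.392091)  len=0.5545
  (v19,v22,v23) [+--] → (-1.97011, -0.1255, -0.392091)–(-2.01801, -0.1255, -0.44)  len=0.0678
  (v19,v23,v16) [+-+] → (-2.01801, -0.1255, -0.44)–(-2.42029, -0.1255, -0.0377263)  len=0.5689
  (v16,v23,v20) [+--] → (-2.42029, -0.1255, -0.0377263)–(-2.45801, -0.1255, 0)  len=0.0534
  (v28,v0,v29) [-+-] → (2.45801, -0.1255, 0)–(2.42029, -0.1255, 0.0377263)  len=0.0534
  (v29,v0,v1) [-++] → (2.42029, -0.1255, 0.0377263)–(2.01801, -0.1255, 0.44)  len=0.5689
  (v29,v1,v30) [-+-] → (2.01801, -0.1255, 0.44)–(1.97011, -0.1255, 0.392091)  len=0.0678
  (v30,v1,v2) [-++] → (1.97011, -0.1255, 0.392091)–(1.57802, -0.1255, 0)  len=0.5545
  (v30,v2,v31) [-+-] → (1.57802, -0.1255, 0)–(1.61574, -0.1255, -0.0377263)  len=0.0534
  (v31,v2,v3) [-++] → (1.61574, -0.1255, -0.0377263)–(2.01801, -0.1255, -0.44)  len=0.5689
  (v31,v3,v28) [-+-] → (2.01801, -0.1255, -0.44)–(2.04913, -0.1255, -0.408887)  len=0.0440
  (v28,v3,v0) [-++] → (2.04913, -0.1255, -0.408887)–(2.45801, -0.1255, 0)  len=0.5783

Chained into 2 loop(s):
  loop 1: 8 segments, perimeter = 2.4890
  loop 2: 8 segments, perimeter = 2.4890
Total perimeter = 4.978

loops=2 perimeter=4.978


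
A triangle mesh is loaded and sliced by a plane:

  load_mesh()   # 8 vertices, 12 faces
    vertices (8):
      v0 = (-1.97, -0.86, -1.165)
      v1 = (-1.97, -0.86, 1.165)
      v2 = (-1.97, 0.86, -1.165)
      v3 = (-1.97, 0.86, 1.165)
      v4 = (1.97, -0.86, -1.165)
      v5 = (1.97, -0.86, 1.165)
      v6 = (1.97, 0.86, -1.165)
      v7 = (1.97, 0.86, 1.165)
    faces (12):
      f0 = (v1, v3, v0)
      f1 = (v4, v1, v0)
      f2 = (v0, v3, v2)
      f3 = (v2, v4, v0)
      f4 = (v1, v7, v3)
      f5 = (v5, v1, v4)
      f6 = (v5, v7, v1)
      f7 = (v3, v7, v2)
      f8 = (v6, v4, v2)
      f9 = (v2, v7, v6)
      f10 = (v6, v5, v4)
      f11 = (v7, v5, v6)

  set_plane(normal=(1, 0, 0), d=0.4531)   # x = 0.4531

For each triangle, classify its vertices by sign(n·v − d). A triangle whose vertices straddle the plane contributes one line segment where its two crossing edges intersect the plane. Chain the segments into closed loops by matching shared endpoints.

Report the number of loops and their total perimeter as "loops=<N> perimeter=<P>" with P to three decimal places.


Straddling triangles (8 of 12):
  (v4,v1,v0) [+--] → (0.4531, -0.86, -0.26795)–(0.4531, -0.86, -1.165)  len=0.8971
  (v2,v4,v0) [-+-] → (0.4531, -0.1978, -1.165)–(0.4531, -0.86, -1.165)  len=0.6622
  (v1,v7,v3) [-+-] → (0.4531, 0.1978, 1.165)–(0.4531, 0.86, 1.165)  len=0.6622
  (v5,v1,v4) [+-+] → (0.4531, -0.86, 1.165)–(0.4531, -0.86, -0.26795)  len=1.4329
  (v5,v7,v1) [++-] → (0.4531, 0.1978, 1.165)–(0.4531, -0.86, 1.165)  len=1.0578
  (v3,v7,v2) [-+-] → (0.4531, 0.86, 1.165)–(0.4531, 0.86, 0.26795)  len=0.8971
  (v6,v4,v2) [++-] → (0.4531, -0.1978, -1.165)–(0.4531, 0.86, -1.165)  len=1.0578
  (v2,v7,v6) [-++] → (0.4531, 0.86, 0.26795)–(0.4531, 0.86, -1.165)  len=1.4329

Chained into 1 loop(s):
  loop 1: 8 segments, perimeter = 8.1000
Total perimeter = 8.100

loops=1 perimeter=8.100


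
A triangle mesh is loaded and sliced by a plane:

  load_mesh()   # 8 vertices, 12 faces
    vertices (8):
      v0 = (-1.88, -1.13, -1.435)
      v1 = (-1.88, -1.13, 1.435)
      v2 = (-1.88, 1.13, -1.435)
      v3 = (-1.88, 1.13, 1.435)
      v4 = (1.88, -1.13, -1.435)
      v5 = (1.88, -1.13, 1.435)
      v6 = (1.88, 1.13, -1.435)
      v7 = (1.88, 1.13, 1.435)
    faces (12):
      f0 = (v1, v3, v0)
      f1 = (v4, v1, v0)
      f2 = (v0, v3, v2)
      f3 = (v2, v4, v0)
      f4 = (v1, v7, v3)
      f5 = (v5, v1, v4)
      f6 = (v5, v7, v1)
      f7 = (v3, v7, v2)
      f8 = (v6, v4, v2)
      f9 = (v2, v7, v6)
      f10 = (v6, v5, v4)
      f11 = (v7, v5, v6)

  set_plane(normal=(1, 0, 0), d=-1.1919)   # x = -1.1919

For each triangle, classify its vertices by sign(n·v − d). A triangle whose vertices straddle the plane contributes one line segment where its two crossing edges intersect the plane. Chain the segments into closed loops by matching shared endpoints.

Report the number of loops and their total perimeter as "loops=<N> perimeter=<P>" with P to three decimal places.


Straddling triangles (8 of 12):
  (v4,v1,v0) [+--] → (-1.1919, -1.13, 0.909775)–(-1.1919, -1.13, -1.435)  len=2.3448
  (v2,v4,v0) [-+-] → (-1.1919, 0.716408, -1.435)–(-1.1919, -1.13, -1.435)  len=1.8464
  (v1,v7,v3) [-+-] → (-1.1919, -0.716408, 1.435)–(-1.1919, 1.13, 1.435)  len=1.8464
  (v5,v1,v4) [+-+] → (-1.1919, -1.13, 1.435)–(-1.1919, -1.13, 0.909775)  len=0.5252
  (v5,v7,v1) [++-] → (-1.1919, -0.716408, 1.435)–(-1.1919, -1.13, 1.435)  len=0.4136
  (v3,v7,v2) [-+-] → (-1.1919, 1.13, 1.435)–(-1.1919, 1.13, -0.909775)  len=2.3448
  (v6,v4,v2) [++-] → (-1.1919, 0.716408, -1.435)–(-1.1919, 1.13, -1.435)  len=0.4136
  (v2,v7,v6) [-++] → (-1.1919, 1.13, -0.909775)–(-1.1919, 1.13, -1.435)  len=0.5252

Chained into 1 loop(s):
  loop 1: 8 segments, perimeter = 10.2600
Total perimeter = 10.260

loops=1 perimeter=10.260


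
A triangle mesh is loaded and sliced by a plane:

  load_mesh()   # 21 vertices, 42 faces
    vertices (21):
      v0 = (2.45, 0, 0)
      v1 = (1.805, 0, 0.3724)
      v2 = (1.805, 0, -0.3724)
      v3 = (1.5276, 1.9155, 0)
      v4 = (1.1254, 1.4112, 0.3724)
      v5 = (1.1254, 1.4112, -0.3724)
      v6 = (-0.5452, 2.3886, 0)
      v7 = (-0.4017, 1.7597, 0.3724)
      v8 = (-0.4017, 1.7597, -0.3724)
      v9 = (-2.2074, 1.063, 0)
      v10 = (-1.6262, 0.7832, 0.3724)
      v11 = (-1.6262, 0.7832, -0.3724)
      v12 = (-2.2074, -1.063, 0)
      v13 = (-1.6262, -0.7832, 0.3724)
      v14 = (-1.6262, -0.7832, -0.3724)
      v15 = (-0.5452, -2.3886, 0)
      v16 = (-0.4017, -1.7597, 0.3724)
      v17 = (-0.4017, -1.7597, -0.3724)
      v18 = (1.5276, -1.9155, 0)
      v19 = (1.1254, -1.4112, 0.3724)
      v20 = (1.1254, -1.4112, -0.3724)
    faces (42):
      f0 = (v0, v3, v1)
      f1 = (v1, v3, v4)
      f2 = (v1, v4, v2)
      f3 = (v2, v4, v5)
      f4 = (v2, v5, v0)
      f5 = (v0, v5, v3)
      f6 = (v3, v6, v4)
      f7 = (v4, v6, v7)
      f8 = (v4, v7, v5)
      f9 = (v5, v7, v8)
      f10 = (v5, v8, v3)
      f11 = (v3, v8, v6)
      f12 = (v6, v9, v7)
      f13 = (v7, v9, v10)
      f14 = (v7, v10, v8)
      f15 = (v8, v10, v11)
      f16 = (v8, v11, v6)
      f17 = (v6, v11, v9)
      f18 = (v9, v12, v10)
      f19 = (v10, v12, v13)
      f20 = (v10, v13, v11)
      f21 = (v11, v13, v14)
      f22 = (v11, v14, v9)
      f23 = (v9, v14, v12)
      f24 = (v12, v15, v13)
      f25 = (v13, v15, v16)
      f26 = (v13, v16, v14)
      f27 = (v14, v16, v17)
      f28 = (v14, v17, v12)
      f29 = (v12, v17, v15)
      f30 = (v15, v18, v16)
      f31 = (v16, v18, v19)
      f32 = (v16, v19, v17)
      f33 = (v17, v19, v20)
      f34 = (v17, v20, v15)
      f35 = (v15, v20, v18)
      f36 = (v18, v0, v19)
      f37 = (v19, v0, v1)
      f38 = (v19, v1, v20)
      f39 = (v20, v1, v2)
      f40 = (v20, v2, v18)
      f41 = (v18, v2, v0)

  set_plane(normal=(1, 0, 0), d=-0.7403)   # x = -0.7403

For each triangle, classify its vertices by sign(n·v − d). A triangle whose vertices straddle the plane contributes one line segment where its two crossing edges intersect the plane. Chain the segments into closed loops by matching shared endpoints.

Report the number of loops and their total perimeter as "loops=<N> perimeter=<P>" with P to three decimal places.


loops=2 perimeter=4.815

Straddling triangles (12 of 42):
  (v6,v9,v7) [+-+] → (-0.7403, 2.23301, 0)–(-0.7403, 1.62906, 0.302569)  len=0.6755
  (v7,v9,v10) [+--] → (-0.7403, 1.62906, 0.302569)–(-0.7403, 1.48968, 0.3724)  len=0.1559
  (v7,v10,v8) [+-+] → (-0.7403, 1.48968, 0.3724)–(-0.7403, 1.48968, -0.166447)  len=0.5388
  (v8,v10,v11) [+--] → (-0.7403, 1.48968, -0.166447)–(-0.7403, 1.48968, -0.3724)  len=0.2060
  (v8,v11,v6) [+-+] → (-0.7403, 1.48968, -0.3724)–(-0.7403, 2.09886, -0.0672111)  len=0.6814
  (v6,v11,v9) [+--] → (-0.7403, 2.09886, -0.0672111)–(-0.7403, 2.23301, 0)  len=0.1500
  (v12,v15,v13) [-+-] → (-0.7403, -2.23301, 0)–(-0.7403, -2.09886, 0.0672111)  len=0.1500
  (v13,v15,v16) [-++] → (-0.7403, -2.09886, 0.0672111)–(-0.7403, -1.48968, 0.3724)  len=0.6814
  (v13,v16,v14) [-+-] → (-0.7403, -1.48968, 0.3724)–(-0.7403, -1.48968, 0.166447)  len=0.2060
  (v14,v16,v17) [-++] → (-0.7403, -1.48968, 0.166447)–(-0.7403, -1.48968, -0.3724)  len=0.5388
  (v14,v17,v12) [-+-] → (-0.7403, -1.48968, -0.3724)–(-0.7403, -1.62906, -0.302569)  len=0.1559
  (v12,v17,v15) [-++] → (-0.7403, -1.62906, -0.302569)–(-0.7403, -2.23301, 0)  len=0.6755

Chained into 2 loop(s):
  loop 1: 6 segments, perimeter = 2.4076
  loop 2: 6 segments, perimeter = 2.4076
Total perimeter = 4.815


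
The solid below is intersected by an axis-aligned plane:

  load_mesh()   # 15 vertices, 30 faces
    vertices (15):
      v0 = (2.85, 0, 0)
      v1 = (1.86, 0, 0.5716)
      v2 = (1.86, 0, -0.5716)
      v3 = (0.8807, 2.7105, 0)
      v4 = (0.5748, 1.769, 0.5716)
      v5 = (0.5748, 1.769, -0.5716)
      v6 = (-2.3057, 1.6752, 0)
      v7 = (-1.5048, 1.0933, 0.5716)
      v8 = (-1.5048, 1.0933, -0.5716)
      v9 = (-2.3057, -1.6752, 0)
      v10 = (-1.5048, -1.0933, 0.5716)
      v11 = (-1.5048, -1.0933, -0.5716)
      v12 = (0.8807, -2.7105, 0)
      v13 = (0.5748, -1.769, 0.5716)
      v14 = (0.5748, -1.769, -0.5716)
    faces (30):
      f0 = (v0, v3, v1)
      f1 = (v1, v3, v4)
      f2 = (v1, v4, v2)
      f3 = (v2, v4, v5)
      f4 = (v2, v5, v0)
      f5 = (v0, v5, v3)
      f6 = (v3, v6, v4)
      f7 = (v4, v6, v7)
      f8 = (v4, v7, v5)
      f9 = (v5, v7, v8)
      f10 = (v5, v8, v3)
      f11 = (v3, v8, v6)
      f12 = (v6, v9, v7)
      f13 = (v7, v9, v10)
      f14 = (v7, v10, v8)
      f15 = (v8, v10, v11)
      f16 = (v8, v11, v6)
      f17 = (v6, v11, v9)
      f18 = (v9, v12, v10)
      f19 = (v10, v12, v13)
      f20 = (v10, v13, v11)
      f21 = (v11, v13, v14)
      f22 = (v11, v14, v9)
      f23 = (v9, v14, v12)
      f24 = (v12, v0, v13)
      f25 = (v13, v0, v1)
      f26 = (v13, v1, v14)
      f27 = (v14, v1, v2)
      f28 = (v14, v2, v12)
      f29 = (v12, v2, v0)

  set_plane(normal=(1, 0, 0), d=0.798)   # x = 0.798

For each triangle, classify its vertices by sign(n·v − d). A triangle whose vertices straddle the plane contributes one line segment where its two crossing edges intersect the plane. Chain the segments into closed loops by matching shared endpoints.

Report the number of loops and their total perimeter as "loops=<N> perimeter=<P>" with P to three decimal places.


Straddling triangles (16 of 30):
  (v1,v3,v4) [++-] → (0.798, 2.45597, 0.154532)–(0.798, 1.46178, 0.5716)  len=1.0781
  (v1,v4,v2) [+-+] → (0.798, 1.46178, 0.5716)–(0.798, 1.46178, 0.373061)  len=0.1985
  (v2,v4,v5) [+--] → (0.798, 1.46178, 0.373061)–(0.798, 1.46178, -0.5716)  len=0.9447
  (v2,v5,v0) [+-+] → (0.798, 1.46178, -0.5716)–(0.798, 1.59546, -0.515525)  len=0.1450
  (v0,v5,v3) [+-+] → (0.798, 1.59546, -0.515525)–(0.798, 2.45597, -0.154532)  len=0.9332
  (v3,v6,v4) [+--] → (0.798, 2.68363, 0)–(0.798, 2.45597, 0.154532)  len=0.2752
  (v5,v8,v3) [--+] → (0.798, 2.65444, -0.0198161)–(0.798, 2.45597, -0.154532)  len=0.2399
  (v3,v8,v6) [+--] → (0.798, 2.65444, -0.0198161)–(0.798, 2.68363, 0)  len=0.0353
  (v9,v12,v10) [-+-] → (0.798, -2.68363, 0)–(0.798, -2.65444, 0.0198161)  len=0.0353
  (v10,v12,v13) [-+-] → (0.798, -2.65444, 0.0198161)–(0.798, -2.45597, 0.154532)  len=0.2399
  (v9,v14,v12) [--+] → (0.798, -2.45597, -0.154532)–(0.798, -2.68363, 0)  len=0.2752
  (v12,v0,v13) [++-] → (0.798, -1.59546, 0.515525)–(0.798, -2.45597, 0.154532)  len=0.9332
  (v13,v0,v1) [-++] → (0.798, -1.59546, 0.515525)–(0.798, -1.46178, 0.5716)  len=0.1450
  (v13,v1,v14) [-+-] → (0.798, -1.46178, 0.5716)–(0.798, -1.46178, -0.373061)  len=0.9447
  (v14,v1,v2) [-++] → (0.798, -1.46178, -0.373061)–(0.798, -1.46178, -0.5716)  len=0.1985
  (v14,v2,v12) [-++] → (0.798, -1.46178, -0.5716)–(0.798, -2.45597, -0.154532)  len=1.0781

Chained into 2 loop(s):
  loop 1: 8 segments, perimeter = 3.8498
  loop 2: 8 segments, perimeter = 3.8498
Total perimeter = 7.700

loops=2 perimeter=7.700


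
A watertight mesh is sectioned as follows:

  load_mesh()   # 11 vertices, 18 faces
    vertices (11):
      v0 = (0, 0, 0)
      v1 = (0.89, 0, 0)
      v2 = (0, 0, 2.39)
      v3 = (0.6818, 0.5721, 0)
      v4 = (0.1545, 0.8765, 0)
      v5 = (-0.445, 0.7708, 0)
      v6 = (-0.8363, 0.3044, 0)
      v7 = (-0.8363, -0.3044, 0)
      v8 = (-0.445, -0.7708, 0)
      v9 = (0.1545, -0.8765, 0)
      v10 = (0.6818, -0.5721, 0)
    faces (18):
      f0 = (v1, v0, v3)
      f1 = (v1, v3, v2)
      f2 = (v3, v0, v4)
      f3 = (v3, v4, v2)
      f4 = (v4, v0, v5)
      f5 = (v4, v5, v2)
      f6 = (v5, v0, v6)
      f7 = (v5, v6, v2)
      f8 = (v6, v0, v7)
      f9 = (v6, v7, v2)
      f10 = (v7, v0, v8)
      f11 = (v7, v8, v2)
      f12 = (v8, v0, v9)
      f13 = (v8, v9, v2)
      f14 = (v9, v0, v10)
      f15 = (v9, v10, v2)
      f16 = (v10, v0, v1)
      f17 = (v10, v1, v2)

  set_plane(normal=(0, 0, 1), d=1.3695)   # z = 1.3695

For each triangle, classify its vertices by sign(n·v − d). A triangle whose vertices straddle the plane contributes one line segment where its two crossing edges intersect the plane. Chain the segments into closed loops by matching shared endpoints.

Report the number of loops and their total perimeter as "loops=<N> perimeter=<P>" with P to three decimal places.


loops=1 perimeter=2.340

Straddling triangles (9 of 18):
  (v1,v3,v2) [--+] → (0.29112, 0.24428, 1.3695)–(0.380019, 0, 1.3695)  len=0.2600
  (v3,v4,v2) [--+] → (0.0659696, 0.374254, 1.3695)–(0.29112, 0.24428, 1.3695)  len=0.2600
  (v4,v5,v2) [--+] → (-0.190009, 0.329122, 1.3695)–(0.0659696, 0.374254, 1.3695)  len=0.2599
  (v5,v6,v2) [--+] → (-0.35709, 0.129975, 1.3695)–(-0.190009, 0.329122, 1.3695)  len=0.2600
  (v6,v7,v2) [--+] → (-0.35709, -0.129975, 1.3695)–(-0.35709, 0.129975, 1.3695)  len=0.2599
  (v7,v8,v2) [--+] → (-0.190009, -0.329122, 1.3695)–(-0.35709, -0.129975, 1.3695)  len=0.2600
  (v8,v9,v2) [--+] → (0.0659696, -0.374254, 1.3695)–(-0.190009, -0.329122, 1.3695)  len=0.2599
  (v9,v10,v2) [--+] → (0.29112, -0.24428, 1.3695)–(0.0659696, -0.374254, 1.3695)  len=0.2600
  (v10,v1,v2) [--+] → (0.380019, 0, 1.3695)–(0.29112, -0.24428, 1.3695)  len=0.2600

Chained into 1 loop(s):
  loop 1: 9 segments, perimeter = 2.3396
Total perimeter = 2.340


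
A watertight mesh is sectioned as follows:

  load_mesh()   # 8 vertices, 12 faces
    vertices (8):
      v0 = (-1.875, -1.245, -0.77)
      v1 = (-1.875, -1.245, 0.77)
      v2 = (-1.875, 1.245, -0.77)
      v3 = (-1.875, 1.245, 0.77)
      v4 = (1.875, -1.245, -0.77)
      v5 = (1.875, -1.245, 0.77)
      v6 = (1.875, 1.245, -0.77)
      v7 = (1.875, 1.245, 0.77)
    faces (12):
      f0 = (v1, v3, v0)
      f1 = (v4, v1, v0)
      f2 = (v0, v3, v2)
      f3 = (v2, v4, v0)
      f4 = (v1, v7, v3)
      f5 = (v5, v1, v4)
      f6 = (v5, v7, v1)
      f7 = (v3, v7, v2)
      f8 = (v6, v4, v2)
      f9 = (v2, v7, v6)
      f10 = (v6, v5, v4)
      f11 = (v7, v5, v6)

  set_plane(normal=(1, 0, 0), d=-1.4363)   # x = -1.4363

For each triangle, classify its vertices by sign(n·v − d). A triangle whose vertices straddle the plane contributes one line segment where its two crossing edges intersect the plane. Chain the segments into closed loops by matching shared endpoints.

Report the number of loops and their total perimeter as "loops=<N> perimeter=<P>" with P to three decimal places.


Straddling triangles (8 of 12):
  (v4,v1,v0) [+--] → (-1.4363, -1.245, 0.589841)–(-1.4363, -1.245, -0.77)  len=1.3598
  (v2,v4,v0) [-+-] → (-1.4363, 0.953703, -0.77)–(-1.4363, -1.245, -0.77)  len=2.1987
  (v1,v7,v3) [-+-] → (-1.4363, -0.953703, 0.77)–(-1.4363, 1.245, 0.77)  len=2.1987
  (v5,v1,v4) [+-+] → (-1.4363, -1.245, 0.77)–(-1.4363, -1.245, 0.589841)  len=0.1802
  (v5,v7,v1) [++-] → (-1.4363, -0.953703, 0.77)–(-1.4363, -1.245, 0.77)  len=0.2913
  (v3,v7,v2) [-+-] → (-1.4363, 1.245, 0.77)–(-1.4363, 1.245, -0.589841)  len=1.3598
  (v6,v4,v2) [++-] → (-1.4363, 0.953703, -0.77)–(-1.4363, 1.245, -0.77)  len=0.2913
  (v2,v7,v6) [-++] → (-1.4363, 1.245, -0.589841)–(-1.4363, 1.245, -0.77)  len=0.1802

Chained into 1 loop(s):
  loop 1: 8 segments, perimeter = 8.0600
Total perimeter = 8.060

loops=1 perimeter=8.060
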